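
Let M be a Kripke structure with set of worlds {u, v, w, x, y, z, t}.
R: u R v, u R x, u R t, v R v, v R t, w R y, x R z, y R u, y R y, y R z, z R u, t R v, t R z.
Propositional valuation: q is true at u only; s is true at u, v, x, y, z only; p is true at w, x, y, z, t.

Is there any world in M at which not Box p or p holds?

Yes

Recall that Box ψ holds at a world iff ψ holds at every accessible world, and Dia ψ holds iff ψ holds at some accessible world.
Let φ = not Box p or p. Evaluate φ at each world:
  u (successors {v, x, t}): φ is true.
  v (successors {v, t}): φ is true.
  w (successors {y}): φ is true.
  x (successors {z}): φ is true.
  y (successors {u, y, z}): φ is true.
  z (successors {u}): φ is true.
  t (successors {v, z}): φ is true.
Detail at u (witness):
  At u: not Box p is true, p is false, so not Box p or p is true.
    At u: Box p is false, so not Box p is true.
      At u: Box p requires p at every successor {v, x, t}.
        p fails at v, so Box p is false at u.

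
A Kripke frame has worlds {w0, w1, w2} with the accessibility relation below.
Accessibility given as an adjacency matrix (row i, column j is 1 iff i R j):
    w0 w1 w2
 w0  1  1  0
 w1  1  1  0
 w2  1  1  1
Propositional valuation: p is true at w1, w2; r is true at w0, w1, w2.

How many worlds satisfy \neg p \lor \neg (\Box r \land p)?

1

Recall that \Box ψ holds at a world iff ψ holds at every accessible world, and \Diamond ψ holds iff ψ holds at some accessible world.
Let φ = \neg p \lor \neg (\Box r \land p). Evaluate φ at each world:
  w0 (successors {w0, w1}): φ is true.
  w1 (successors {w0, w1}): φ is false.
  w2 (successors {w0, w1, w2}): φ is false.
For instance, at w1:
  At w1: \neg p is false, \neg (\Box r \land p) is false, so \neg p \lor \neg (\Box r \land p) is false.
    At w1: \Box r \land p is true, so \neg (\Box r \land p) is false.
      At w1: \Box r is true, p is true, so \Box r \land p is true.
Satisfying worlds: {w0}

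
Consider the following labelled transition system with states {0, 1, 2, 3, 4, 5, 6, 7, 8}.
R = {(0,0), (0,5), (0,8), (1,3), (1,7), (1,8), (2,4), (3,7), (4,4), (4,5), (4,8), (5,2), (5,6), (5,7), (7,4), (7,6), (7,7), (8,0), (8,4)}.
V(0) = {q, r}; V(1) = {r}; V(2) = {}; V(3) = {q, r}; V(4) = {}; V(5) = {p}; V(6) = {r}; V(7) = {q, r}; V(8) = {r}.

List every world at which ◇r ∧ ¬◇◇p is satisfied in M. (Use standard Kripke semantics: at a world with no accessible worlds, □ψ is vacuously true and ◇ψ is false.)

Let φ = ◇r ∧ ¬◇◇p. Evaluate φ at each world:
  0 (successors {0, 5, 8}): φ is false.
  1 (successors {3, 7, 8}): φ is true.
  2 (successors {4}): φ is false.
  3 (successors {7}): φ is true.
  4 (successors {4, 5, 8}): φ is false.
  5 (successors {2, 6, 7}): φ is true.
  6 (successors ∅): φ is false.
  7 (successors {4, 6, 7}): φ is false.
  8 (successors {0, 4}): φ is false.
For instance, at 7:
  At 7: ◇r is true, ¬◇◇p is false, so ◇r ∧ ¬◇◇p is false.
    At 7: ◇r requires r at some successor in {4, 6, 7}.
      r holds at 6, so ◇r is true at 7.
    At 7: ◇◇p is true, so ¬◇◇p is false.
      At 7: ◇◇p requires ◇p at some successor in {4, 6, 7}.
        ◇p holds at 4, so ◇◇p is true at 7.
Satisfying worlds: {1, 3, 5}

1, 3, 5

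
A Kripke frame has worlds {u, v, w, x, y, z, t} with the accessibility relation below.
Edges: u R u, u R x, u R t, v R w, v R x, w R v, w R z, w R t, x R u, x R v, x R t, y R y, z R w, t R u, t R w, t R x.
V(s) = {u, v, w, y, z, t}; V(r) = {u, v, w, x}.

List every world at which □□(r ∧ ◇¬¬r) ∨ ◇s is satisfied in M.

u, v, w, x, y, z, t

Let φ = □□(r ∧ ◇¬¬r) ∨ ◇s. Evaluate φ at each world:
  u (successors {u, x, t}): φ is true.
  v (successors {w, x}): φ is true.
  w (successors {v, z, t}): φ is true.
  x (successors {u, v, t}): φ is true.
  y (successors {y}): φ is true.
  z (successors {w}): φ is true.
  t (successors {u, w, x}): φ is true.
For instance, at t:
  At t: □□(r ∧ ◇¬¬r) is false, ◇s is true, so □□(r ∧ ◇¬¬r) ∨ ◇s is true.
    At t: □□(r ∧ ◇¬¬r) requires □(r ∧ ◇¬¬r) at every successor {u, w, x}.
      □(r ∧ ◇¬¬r) fails at u, so □□(r ∧ ◇¬¬r) is false at t.
    At t: ◇s requires s at some successor in {u, w, x}.
      s holds at u, so ◇s is true at t.
Satisfying worlds: {u, v, w, x, y, z, t}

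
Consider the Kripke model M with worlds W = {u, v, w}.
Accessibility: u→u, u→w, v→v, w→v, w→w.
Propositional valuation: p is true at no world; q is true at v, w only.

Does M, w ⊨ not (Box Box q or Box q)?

No

At w: Box Box q or Box q is true, so not (Box Box q or Box q) is false.
  At w: Box Box q is true, Box q is true, so Box Box q or Box q is true.
    At w: Box Box q requires Box q at every successor {v, w}.
      At v: Box q is true.
      At w: Box q is true.
    So Box Box q is true at w.
    At w: Box q requires q at every successor {v, w}.
      At v: q is true.
      At w: q is true.
    So Box q is true at w.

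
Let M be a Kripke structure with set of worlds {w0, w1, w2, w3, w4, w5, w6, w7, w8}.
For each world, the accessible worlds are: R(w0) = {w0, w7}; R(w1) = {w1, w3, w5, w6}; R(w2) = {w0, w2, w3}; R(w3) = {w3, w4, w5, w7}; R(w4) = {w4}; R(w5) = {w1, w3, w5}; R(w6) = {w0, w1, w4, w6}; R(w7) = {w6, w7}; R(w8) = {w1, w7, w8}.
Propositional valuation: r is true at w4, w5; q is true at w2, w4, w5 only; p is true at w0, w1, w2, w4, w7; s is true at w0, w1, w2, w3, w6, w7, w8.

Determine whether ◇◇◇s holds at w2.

At w2: ◇◇◇s requires ◇◇s at some successor in {w0, w2, w3}.
  ◇◇s holds at w0, so ◇◇◇s is true at w2.
    At w0: ◇◇s requires ◇s at some successor in {w0, w7}.
      ◇s holds at w0, so ◇◇s is true at w0.

Yes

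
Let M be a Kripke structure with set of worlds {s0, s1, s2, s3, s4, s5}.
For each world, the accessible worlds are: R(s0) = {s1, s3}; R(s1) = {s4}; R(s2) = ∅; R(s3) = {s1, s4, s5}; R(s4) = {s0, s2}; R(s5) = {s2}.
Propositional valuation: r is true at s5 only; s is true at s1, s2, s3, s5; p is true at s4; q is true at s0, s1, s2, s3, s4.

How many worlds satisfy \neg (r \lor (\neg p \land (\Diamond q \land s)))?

Let φ = \neg (r \lor (\neg p \land (\Diamond q \land s))). Evaluate φ at each world:
  s0 (successors {s1, s3}): φ is true.
  s1 (successors {s4}): φ is false.
  s2 (successors ∅): φ is true.
  s3 (successors {s1, s4, s5}): φ is false.
  s4 (successors {s0, s2}): φ is true.
  s5 (successors {s2}): φ is false.
For instance, at s4:
  At s4: r \lor (\neg p \land (\Diamond q \land s)) is false, so \neg (r \lor (\neg p \land (\Diamond q \land s))) is true.
    At s4: r is false, \neg p \land (\Diamond q \land s) is false, so r \lor (\neg p \land (\Diamond q \land s)) is false.
      At s4: \neg p is false, \Diamond q \land s is false, so \neg p \land (\Diamond q \land s) is false.
Satisfying worlds: {s0, s2, s4}

3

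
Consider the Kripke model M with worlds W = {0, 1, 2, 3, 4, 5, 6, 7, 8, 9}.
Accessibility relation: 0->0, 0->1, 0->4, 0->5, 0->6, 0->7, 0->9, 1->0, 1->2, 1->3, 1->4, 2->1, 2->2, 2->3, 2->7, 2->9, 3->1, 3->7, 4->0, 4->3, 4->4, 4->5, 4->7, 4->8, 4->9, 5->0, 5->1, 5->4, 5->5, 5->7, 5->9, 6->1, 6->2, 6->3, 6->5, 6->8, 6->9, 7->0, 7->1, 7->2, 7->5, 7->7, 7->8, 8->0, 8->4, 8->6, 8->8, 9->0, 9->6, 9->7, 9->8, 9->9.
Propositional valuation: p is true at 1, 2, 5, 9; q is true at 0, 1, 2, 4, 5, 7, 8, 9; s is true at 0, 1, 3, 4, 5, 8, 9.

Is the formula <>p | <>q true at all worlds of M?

Yes

Let φ = <>p | <>q. Evaluate φ at each world:
  0 (successors {0, 1, 4, 5, 6, 7, 9}): φ is true.
  1 (successors {0, 2, 3, 4}): φ is true.
  2 (successors {1, 2, 3, 7, 9}): φ is true.
  3 (successors {1, 7}): φ is true.
  4 (successors {0, 3, 4, 5, 7, 8, 9}): φ is true.
  5 (successors {0, 1, 4, 5, 7, 9}): φ is true.
  6 (successors {1, 2, 3, 5, 8, 9}): φ is true.
  7 (successors {0, 1, 2, 5, 7, 8}): φ is true.
  8 (successors {0, 4, 6, 8}): φ is true.
  9 (successors {0, 6, 7, 8, 9}): φ is true.
For instance, at 0:
  At 0: <>p is true, <>q is true, so <>p | <>q is true.
    At 0: <>p requires p at some successor in {0, 1, 4, 5, 6, 7, 9}.
      p holds at 1, so <>p is true at 0.
    At 0: <>q requires q at some successor in {0, 1, 4, 5, 6, 7, 9}.
      q holds at 0, so <>q is true at 0.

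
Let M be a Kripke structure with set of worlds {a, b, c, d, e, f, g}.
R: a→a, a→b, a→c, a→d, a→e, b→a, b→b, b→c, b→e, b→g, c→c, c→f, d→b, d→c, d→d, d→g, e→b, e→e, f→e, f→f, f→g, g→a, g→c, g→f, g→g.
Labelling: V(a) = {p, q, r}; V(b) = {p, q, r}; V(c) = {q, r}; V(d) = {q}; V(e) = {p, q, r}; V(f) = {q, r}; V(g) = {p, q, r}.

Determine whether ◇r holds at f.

Yes

Recall that ◇ψ holds at a world iff ψ holds at some accessible world.
At f: ◇r requires r at some successor in {e, f, g}.
  r holds at e, so ◇r is true at f.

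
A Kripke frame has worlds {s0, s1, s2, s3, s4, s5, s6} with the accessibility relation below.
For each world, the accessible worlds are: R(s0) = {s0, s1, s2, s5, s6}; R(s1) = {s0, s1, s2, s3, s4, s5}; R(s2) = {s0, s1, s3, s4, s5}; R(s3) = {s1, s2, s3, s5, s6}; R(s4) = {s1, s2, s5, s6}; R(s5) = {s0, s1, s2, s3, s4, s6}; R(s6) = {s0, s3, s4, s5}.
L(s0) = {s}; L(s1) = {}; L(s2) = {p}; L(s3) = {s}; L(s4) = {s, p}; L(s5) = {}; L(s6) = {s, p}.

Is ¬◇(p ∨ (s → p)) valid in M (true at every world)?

No

Let φ = ¬◇(p ∨ (s → p)). Evaluate φ at each world:
  s0 (successors {s0, s1, s2, s5, s6}): φ is false.
  s1 (successors {s0, s1, s2, s3, s4, s5}): φ is false.
  s2 (successors {s0, s1, s3, s4, s5}): φ is false.
  s3 (successors {s1, s2, s3, s5, s6}): φ is false.
  s4 (successors {s1, s2, s5, s6}): φ is false.
  s5 (successors {s0, s1, s2, s3, s4, s6}): φ is false.
  s6 (successors {s0, s3, s4, s5}): φ is false.
Detail at s0 (counterexample):
  At s0: ◇(p ∨ (s → p)) is true, so ¬◇(p ∨ (s → p)) is false.
    At s0: ◇(p ∨ (s → p)) requires p ∨ (s → p) at some successor in {s0, s1, s2, s5, s6}.
      p ∨ (s → p) holds at s1, so ◇(p ∨ (s → p)) is true at s0.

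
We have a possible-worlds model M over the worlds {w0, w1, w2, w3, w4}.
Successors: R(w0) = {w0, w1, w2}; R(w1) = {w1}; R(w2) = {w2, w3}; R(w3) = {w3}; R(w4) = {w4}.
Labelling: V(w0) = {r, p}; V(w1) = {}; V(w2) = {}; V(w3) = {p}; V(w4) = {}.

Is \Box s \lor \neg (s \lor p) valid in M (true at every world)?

Let φ = \Box s \lor \neg (s \lor p). Evaluate φ at each world:
  w0 (successors {w0, w1, w2}): φ is false.
  w1 (successors {w1}): φ is true.
  w2 (successors {w2, w3}): φ is true.
  w3 (successors {w3}): φ is false.
  w4 (successors {w4}): φ is true.
Detail at w0 (counterexample):
  At w0: \Box s is false, \neg (s \lor p) is false, so \Box s \lor \neg (s \lor p) is false.
    At w0: \Box s requires s at every successor {w0, w1, w2}.
      s fails at w0, so \Box s is false at w0.

No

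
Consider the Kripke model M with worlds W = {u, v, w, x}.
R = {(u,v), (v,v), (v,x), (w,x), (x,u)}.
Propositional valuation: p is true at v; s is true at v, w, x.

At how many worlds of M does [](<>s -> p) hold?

3

Let φ = [](<>s -> p). Evaluate φ at each world:
  u (successors {v}): φ is true.
  v (successors {v, x}): φ is true.
  w (successors {x}): φ is true.
  x (successors {u}): φ is false.
For instance, at v:
  At v: [](<>s -> p) requires <>s -> p at every successor {v, x}.
      At v: <>s is true, p is true, so <>s -> p is true.
      At x: <>s is false, p is false, so <>s -> p is true.
  So [](<>s -> p) is true at v.
Satisfying worlds: {u, v, w}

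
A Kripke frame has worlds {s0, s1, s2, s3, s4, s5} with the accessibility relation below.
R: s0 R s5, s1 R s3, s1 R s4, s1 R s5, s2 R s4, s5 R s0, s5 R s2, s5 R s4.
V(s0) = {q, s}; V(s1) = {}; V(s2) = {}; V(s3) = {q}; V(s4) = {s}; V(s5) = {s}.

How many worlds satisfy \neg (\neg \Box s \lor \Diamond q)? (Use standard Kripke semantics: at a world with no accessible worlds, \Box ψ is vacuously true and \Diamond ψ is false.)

4

Let φ = \neg (\neg \Box s \lor \Diamond q). Evaluate φ at each world:
  s0 (successors {s5}): φ is true.
  s1 (successors {s3, s4, s5}): φ is false.
  s2 (successors {s4}): φ is true.
  s3 (successors ∅): φ is true.
  s4 (successors ∅): φ is true.
  s5 (successors {s0, s2, s4}): φ is false.
For instance, at s1:
  At s1: \neg \Box s \lor \Diamond q is true, so \neg (\neg \Box s \lor \Diamond q) is false.
    At s1: \neg \Box s is true, \Diamond q is true, so \neg \Box s \lor \Diamond q is true.
      At s1: \Box s is false, so \neg \Box s is true.
      At s1: \Diamond q requires q at some successor in {s3, s4, s5}.
        q holds at s3, so \Diamond q is true at s1.
Satisfying worlds: {s0, s2, s3, s4}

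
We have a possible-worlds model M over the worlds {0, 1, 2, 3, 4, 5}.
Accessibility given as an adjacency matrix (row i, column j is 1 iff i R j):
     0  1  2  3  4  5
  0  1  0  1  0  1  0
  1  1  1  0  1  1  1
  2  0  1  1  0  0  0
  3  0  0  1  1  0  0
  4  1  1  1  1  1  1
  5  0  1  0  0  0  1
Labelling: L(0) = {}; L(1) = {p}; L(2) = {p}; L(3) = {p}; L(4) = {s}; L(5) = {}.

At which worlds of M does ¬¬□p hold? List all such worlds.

2, 3

Let φ = ¬¬□p. Evaluate φ at each world:
  0 (successors {0, 2, 4}): φ is false.
  1 (successors {0, 1, 3, 4, 5}): φ is false.
  2 (successors {1, 2}): φ is true.
  3 (successors {2, 3}): φ is true.
  4 (successors {0, 1, 2, 3, 4, 5}): φ is false.
  5 (successors {1, 5}): φ is false.
For instance, at 0:
  At 0: ¬□p is true, so ¬¬□p is false.
    At 0: □p is false, so ¬□p is true.
      At 0: □p requires p at every successor {0, 2, 4}.
        p fails at 0, so □p is false at 0.
Satisfying worlds: {2, 3}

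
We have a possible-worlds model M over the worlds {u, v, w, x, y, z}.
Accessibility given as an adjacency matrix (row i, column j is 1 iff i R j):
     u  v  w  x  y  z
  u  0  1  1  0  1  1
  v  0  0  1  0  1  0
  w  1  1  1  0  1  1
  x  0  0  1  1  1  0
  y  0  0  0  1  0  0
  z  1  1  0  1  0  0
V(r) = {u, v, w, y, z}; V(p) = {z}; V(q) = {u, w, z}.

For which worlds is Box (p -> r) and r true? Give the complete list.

u, v, w, y, z

Recall that Box ψ holds at a world iff ψ holds at every accessible world, and Dia ψ holds iff ψ holds at some accessible world.
Let φ = Box (p -> r) and r. Evaluate φ at each world:
  u (successors {v, w, y, z}): φ is true.
  v (successors {w, y}): φ is true.
  w (successors {u, v, w, y, z}): φ is true.
  x (successors {w, x, y}): φ is false.
  y (successors {x}): φ is true.
  z (successors {u, v, x}): φ is true.
For instance, at u:
  At u: Box (p -> r) is true, r is true, so Box (p -> r) and r is true.
    At u: Box (p -> r) requires p -> r at every successor {v, w, y, z}.
      At v: p -> r is true.
      At w: p -> r is true.
      At y: p -> r is true.
      At z: p -> r is true.
    So Box (p -> r) is true at u.
Satisfying worlds: {u, v, w, y, z}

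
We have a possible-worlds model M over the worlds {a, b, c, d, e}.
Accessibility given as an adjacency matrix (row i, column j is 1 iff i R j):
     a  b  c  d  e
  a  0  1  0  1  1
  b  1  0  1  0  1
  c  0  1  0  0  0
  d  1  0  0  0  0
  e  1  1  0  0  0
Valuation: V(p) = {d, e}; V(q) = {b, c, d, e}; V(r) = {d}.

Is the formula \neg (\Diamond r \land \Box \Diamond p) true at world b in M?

At b: \Diamond r \land \Box \Diamond p is false, so \neg (\Diamond r \land \Box \Diamond p) is true.
  At b: \Diamond r is false, \Box \Diamond p is false, so \Diamond r \land \Box \Diamond p is false.
    At b: \Diamond r requires r at some successor in {a, c, e}.
      At a: r is false.
      At c: r is false.
      At e: r is false.
    So \Diamond r is false at b.
    At b: \Box \Diamond p requires \Diamond p at every successor {a, c, e}.
      \Diamond p fails at c, so \Box \Diamond p is false at b.

Yes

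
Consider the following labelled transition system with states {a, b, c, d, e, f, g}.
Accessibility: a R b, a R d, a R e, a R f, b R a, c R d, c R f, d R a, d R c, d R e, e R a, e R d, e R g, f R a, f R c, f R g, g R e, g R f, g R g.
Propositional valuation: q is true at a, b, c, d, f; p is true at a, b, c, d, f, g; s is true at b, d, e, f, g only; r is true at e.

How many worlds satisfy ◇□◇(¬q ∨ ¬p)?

Let φ = ◇□◇(¬q ∨ ¬p). Evaluate φ at each world:
  a (successors {b, d, e, f}): φ is true.
  b (successors {a}): φ is false.
  c (successors {d, f}): φ is false.
  d (successors {a, c, e}): φ is true.
  e (successors {a, d, g}): φ is true.
  f (successors {a, c, g}): φ is true.
  g (successors {e, f, g}): φ is true.
For instance, at d:
  At d: ◇□◇(¬q ∨ ¬p) requires □◇(¬q ∨ ¬p) at some successor in {a, c, e}.
    □◇(¬q ∨ ¬p) holds at c, so ◇□◇(¬q ∨ ¬p) is true at d.
      At c: □◇(¬q ∨ ¬p) requires ◇(¬q ∨ ¬p) at every successor {d, f}.
        At d: ◇(¬q ∨ ¬p) is true.
        At f: ◇(¬q ∨ ¬p) is true.
      So □◇(¬q ∨ ¬p) is true at c.
Satisfying worlds: {a, d, e, f, g}

5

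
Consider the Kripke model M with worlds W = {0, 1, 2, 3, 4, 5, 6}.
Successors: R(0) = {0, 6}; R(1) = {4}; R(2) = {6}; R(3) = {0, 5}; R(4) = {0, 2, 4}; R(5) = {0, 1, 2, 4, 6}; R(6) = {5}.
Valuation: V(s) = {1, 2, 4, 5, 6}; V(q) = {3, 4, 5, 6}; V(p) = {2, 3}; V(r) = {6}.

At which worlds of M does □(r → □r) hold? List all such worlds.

1, 3, 4, 6

Let φ = □(r → □r). Evaluate φ at each world:
  0 (successors {0, 6}): φ is false.
  1 (successors {4}): φ is true.
  2 (successors {6}): φ is false.
  3 (successors {0, 5}): φ is true.
  4 (successors {0, 2, 4}): φ is true.
  5 (successors {0, 1, 2, 4, 6}): φ is false.
  6 (successors {5}): φ is true.
For instance, at 3:
  At 3: □(r → □r) requires r → □r at every successor {0, 5}.
      At 0: r is false, □r is false, so r → □r is true.
      At 5: r is false, □r is false, so r → □r is true.
  So □(r → □r) is true at 3.
Satisfying worlds: {1, 3, 4, 6}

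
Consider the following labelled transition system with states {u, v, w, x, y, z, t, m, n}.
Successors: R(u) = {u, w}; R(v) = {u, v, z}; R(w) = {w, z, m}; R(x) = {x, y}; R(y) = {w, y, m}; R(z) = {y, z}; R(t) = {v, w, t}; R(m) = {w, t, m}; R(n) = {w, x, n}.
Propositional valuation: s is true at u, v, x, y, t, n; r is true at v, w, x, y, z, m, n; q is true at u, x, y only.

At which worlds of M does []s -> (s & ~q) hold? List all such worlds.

u, v, w, y, z, t, m, n

Recall that []ψ holds at a world iff ψ holds at every accessible world, and <>ψ holds iff ψ holds at some accessible world.
Let φ = []s -> (s & ~q). Evaluate φ at each world:
  u (successors {u, w}): φ is true.
  v (successors {u, v, z}): φ is true.
  w (successors {w, z, m}): φ is true.
  x (successors {x, y}): φ is false.
  y (successors {w, y, m}): φ is true.
  z (successors {y, z}): φ is true.
  t (successors {v, w, t}): φ is true.
  m (successors {w, t, m}): φ is true.
  n (successors {w, x, n}): φ is true.
For instance, at m:
  At m: []s is false, s & ~q is false, so []s -> (s & ~q) is true.
    At m: []s requires s at every successor {w, t, m}.
      s fails at w, so []s is false at m.
Satisfying worlds: {u, v, w, y, z, t, m, n}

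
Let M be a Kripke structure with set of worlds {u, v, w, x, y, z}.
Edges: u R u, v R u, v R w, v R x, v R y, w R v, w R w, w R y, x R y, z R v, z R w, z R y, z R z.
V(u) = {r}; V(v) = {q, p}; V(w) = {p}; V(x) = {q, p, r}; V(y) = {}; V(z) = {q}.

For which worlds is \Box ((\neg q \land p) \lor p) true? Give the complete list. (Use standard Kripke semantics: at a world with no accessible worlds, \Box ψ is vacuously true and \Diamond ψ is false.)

Let φ = \Box ((\neg q \land p) \lor p). Evaluate φ at each world:
  u (successors {u}): φ is false.
  v (successors {u, w, x, y}): φ is false.
  w (successors {v, w, y}): φ is false.
  x (successors {y}): φ is false.
  y (successors ∅): φ is true.
  z (successors {v, w, y, z}): φ is false.
For instance, at x:
  At x: \Box ((\neg q \land p) \lor p) requires (\neg q \land p) \lor p at every successor {y}.
    (\neg q \land p) \lor p fails at y, so \Box ((\neg q \land p) \lor p) is false at x.
Satisfying worlds: {y}

y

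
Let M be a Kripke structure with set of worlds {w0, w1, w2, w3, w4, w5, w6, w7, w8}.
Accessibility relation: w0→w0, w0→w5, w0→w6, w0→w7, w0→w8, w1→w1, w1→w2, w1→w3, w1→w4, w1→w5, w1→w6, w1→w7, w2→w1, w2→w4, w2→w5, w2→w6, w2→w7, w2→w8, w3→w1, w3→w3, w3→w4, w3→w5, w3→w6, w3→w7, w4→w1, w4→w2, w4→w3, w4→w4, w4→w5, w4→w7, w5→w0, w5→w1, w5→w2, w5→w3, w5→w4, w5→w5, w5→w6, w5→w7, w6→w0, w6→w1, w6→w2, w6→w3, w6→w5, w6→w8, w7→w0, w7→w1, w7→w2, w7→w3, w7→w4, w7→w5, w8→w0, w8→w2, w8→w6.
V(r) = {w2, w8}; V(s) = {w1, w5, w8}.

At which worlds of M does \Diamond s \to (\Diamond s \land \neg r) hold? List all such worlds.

w0, w1, w3, w4, w5, w6, w7, w8

Let φ = \Diamond s \to (\Diamond s \land \neg r). Evaluate φ at each world:
  w0 (successors {w0, w5, w6, w7, w8}): φ is true.
  w1 (successors {w1, w2, w3, w4, w5, w6, w7}): φ is true.
  w2 (successors {w1, w4, w5, w6, w7, w8}): φ is false.
  w3 (successors {w1, w3, w4, w5, w6, w7}): φ is true.
  w4 (successors {w1, w2, w3, w4, w5, w7}): φ is true.
  w5 (successors {w0, w1, w2, w3, w4, w5, w6, w7}): φ is true.
  w6 (successors {w0, w1, w2, w3, w5, w8}): φ is true.
  w7 (successors {w0, w1, w2, w3, w4, w5}): φ is true.
  w8 (successors {w0, w2, w6}): φ is true.
For instance, at w0:
  At w0: \Diamond s is true, \Diamond s \land \neg r is true, so \Diamond s \to (\Diamond s \land \neg r) is true.
    At w0: \Diamond s requires s at some successor in {w0, w5, w6, w7, w8}.
      s holds at w5, so \Diamond s is true at w0.
    At w0: \Diamond s is true, \neg r is true, so \Diamond s \land \neg r is true.
      At w0: \Diamond s requires s at some successor in {w0, w5, w6, w7, w8}.
        s holds at w5, so \Diamond s is true at w0.
Satisfying worlds: {w0, w1, w3, w4, w5, w6, w7, w8}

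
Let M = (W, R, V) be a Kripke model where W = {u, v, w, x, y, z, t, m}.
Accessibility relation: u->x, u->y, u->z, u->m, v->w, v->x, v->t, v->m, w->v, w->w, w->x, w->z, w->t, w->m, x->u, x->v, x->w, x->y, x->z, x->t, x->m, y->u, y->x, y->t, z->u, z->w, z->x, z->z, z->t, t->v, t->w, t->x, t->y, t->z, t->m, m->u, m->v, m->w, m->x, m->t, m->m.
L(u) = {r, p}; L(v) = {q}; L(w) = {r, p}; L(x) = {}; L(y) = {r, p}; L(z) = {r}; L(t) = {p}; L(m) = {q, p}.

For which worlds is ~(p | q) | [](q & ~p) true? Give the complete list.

x, z

Let φ = ~(p | q) | [](q & ~p). Evaluate φ at each world:
  u (successors {x, y, z, m}): φ is false.
  v (successors {w, x, t, m}): φ is false.
  w (successors {v, w, x, z, t, m}): φ is false.
  x (successors {u, v, w, y, z, t, m}): φ is true.
  y (successors {u, x, t}): φ is false.
  z (successors {u, w, x, z, t}): φ is true.
  t (successors {v, w, x, y, z, m}): φ is false.
  m (successors {u, v, w, x, t, m}): φ is false.
For instance, at m:
  At m: ~(p | q) is false, [](q & ~p) is false, so ~(p | q) | [](q & ~p) is false.
    At m: [](q & ~p) requires q & ~p at every successor {u, v, w, x, t, m}.
      q & ~p fails at u, so [](q & ~p) is false at m.
Satisfying worlds: {x, z}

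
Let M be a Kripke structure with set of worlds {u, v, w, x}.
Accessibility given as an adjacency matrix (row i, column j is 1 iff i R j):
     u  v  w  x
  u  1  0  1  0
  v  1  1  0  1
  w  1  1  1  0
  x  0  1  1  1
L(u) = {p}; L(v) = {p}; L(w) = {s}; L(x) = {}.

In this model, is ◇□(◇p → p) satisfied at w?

Recall that □ψ holds at a world iff ψ holds at every accessible world, and ◇ψ holds iff ψ holds at some accessible world.
At w: ◇□(◇p → p) requires □(◇p → p) at some successor in {u, v, w}.
  At u: □(◇p → p) is false.
  At v: □(◇p → p) is false.
  At w: □(◇p → p) is false.
So ◇□(◇p → p) is false at w.

No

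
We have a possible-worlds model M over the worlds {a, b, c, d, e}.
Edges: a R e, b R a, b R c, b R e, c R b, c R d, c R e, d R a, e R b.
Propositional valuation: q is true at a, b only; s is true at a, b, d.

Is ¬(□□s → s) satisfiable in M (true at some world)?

Let φ = ¬(□□s → s). Evaluate φ at each world:
  a (successors {e}): φ is false.
  b (successors {a, c, e}): φ is false.
  c (successors {b, d, e}): φ is false.
  d (successors {a}): φ is false.
  e (successors {b}): φ is false.
For instance, at b:
  At b: □□s → s is true, so ¬(□□s → s) is false.
    At b: □□s is false, s is true, so □□s → s is true.
      At b: □□s requires □s at every successor {a, c, e}.
        □s fails at a, so □□s is false at b.

No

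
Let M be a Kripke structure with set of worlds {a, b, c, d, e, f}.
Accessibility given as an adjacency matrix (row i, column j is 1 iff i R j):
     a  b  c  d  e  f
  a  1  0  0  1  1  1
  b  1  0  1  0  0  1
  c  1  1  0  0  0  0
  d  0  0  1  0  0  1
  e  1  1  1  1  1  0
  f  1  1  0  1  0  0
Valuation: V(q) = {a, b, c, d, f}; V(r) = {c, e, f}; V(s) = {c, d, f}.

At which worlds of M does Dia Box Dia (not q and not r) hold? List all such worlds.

Let φ = Dia Box Dia (not q and not r). Evaluate φ at each world:
  a (successors {a, d, e, f}): φ is false.
  b (successors {a, c, f}): φ is false.
  c (successors {a, b}): φ is false.
  d (successors {c, f}): φ is false.
  e (successors {a, b, c, d, e}): φ is false.
  f (successors {a, b, d}): φ is false.
For instance, at d:
  At d: Dia Box Dia (not q and not r) requires Box Dia (not q and not r) at some successor in {c, f}.
    At c: Box Dia (not q and not r) is false.
    At f: Box Dia (not q and not r) is false.
  So Dia Box Dia (not q and not r) is false at d.
Satisfying worlds: none.

none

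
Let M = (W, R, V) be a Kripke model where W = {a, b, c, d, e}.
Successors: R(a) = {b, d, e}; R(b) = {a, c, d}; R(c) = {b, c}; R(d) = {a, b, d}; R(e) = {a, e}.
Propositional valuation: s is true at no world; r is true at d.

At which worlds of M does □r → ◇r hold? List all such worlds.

Recall that □ψ holds at a world iff ψ holds at every accessible world, and ◇ψ holds iff ψ holds at some accessible world.
Let φ = □r → ◇r. Evaluate φ at each world:
  a (successors {b, d, e}): φ is true.
  b (successors {a, c, d}): φ is true.
  c (successors {b, c}): φ is true.
  d (successors {a, b, d}): φ is true.
  e (successors {a, e}): φ is true.
For instance, at c:
  At c: □r is false, ◇r is false, so □r → ◇r is true.
    At c: □r requires r at every successor {b, c}.
      r fails at b, so □r is false at c.
    At c: ◇r requires r at some successor in {b, c}.
      At b: r is false.
      At c: r is false.
    So ◇r is false at c.
Satisfying worlds: {a, b, c, d, e}

a, b, c, d, e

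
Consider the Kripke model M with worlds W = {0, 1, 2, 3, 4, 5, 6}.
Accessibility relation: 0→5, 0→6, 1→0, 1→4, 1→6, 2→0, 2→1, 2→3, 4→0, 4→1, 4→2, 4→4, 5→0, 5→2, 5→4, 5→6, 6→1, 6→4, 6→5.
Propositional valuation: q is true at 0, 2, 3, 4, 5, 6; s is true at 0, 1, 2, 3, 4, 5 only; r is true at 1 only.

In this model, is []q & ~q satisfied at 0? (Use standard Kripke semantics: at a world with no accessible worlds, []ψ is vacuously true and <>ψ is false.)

No

Recall that []ψ holds at a world iff ψ holds at every accessible world, and <>ψ holds iff ψ holds at some accessible world.
At 0: []q is true, ~q is false, so []q & ~q is false.
  At 0: []q requires q at every successor {5, 6}.
    At 5: q is true.
    At 6: q is true.
  So []q is true at 0.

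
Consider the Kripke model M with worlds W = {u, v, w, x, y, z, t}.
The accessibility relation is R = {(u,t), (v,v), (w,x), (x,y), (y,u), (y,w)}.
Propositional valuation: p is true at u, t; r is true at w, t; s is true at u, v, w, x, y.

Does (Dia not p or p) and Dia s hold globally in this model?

No

Recall that Dia ψ holds at a world iff ψ holds at some accessible world.
Let φ = (Dia not p or p) and Dia s. Evaluate φ at each world:
  u (successors {t}): φ is false.
  v (successors {v}): φ is true.
  w (successors {x}): φ is true.
  x (successors {y}): φ is true.
  y (successors {u, w}): φ is true.
  z (successors ∅): φ is false.
  t (successors ∅): φ is false.
Detail at u (counterexample):
  At u: Dia not p or p is true, Dia s is false, so (Dia not p or p) and Dia s is false.
    At u: Dia not p is false, p is true, so Dia not p or p is true.
      At u: Dia not p requires not p at some successor in {t}.
        At t: not p is false.
      So Dia not p is false at u.
    At u: Dia s requires s at some successor in {t}.
      At t: s is false.
    So Dia s is false at u.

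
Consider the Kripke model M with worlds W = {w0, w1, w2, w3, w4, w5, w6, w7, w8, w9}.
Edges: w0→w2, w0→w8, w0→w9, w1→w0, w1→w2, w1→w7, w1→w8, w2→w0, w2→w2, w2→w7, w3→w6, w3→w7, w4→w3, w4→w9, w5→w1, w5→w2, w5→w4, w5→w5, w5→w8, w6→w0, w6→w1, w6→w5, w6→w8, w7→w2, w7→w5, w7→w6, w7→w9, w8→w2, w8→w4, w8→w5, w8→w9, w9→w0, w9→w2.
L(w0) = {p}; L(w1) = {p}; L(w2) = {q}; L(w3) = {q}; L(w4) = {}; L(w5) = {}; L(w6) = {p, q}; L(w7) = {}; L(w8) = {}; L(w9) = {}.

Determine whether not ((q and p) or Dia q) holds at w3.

No

Recall that Dia ψ holds at a world iff ψ holds at some accessible world.
At w3: (q and p) or Dia q is true, so not ((q and p) or Dia q) is false.
  At w3: q and p is false, Dia q is true, so (q and p) or Dia q is true.
    At w3: Dia q requires q at some successor in {w6, w7}.
      q holds at w6, so Dia q is true at w3.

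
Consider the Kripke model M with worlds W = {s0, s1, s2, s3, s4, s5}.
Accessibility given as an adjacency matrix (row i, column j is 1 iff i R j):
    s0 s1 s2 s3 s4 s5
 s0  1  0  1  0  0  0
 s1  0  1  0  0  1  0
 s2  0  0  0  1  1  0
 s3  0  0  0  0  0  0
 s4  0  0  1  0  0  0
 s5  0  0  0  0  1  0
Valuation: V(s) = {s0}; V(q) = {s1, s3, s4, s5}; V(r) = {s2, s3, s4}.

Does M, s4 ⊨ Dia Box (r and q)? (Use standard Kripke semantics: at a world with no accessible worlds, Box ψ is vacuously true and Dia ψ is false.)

Yes

At s4: Dia Box (r and q) requires Box (r and q) at some successor in {s2}.
  Box (r and q) holds at s2, so Dia Box (r and q) is true at s4.
    At s2: Box (r and q) requires r and q at every successor {s3, s4}.
      At s3: r and q is true.
      At s4: r and q is true.
    So Box (r and q) is true at s2.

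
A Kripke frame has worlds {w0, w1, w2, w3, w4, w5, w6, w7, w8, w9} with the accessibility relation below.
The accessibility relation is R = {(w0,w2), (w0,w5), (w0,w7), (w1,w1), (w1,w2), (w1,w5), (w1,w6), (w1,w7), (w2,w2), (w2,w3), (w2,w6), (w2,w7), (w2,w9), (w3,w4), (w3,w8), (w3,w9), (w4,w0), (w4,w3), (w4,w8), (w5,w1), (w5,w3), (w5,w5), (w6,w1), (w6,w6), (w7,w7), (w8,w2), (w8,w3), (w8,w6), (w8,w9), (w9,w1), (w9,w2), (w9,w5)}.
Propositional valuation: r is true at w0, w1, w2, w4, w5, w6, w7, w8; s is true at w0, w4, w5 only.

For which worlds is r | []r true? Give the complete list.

Let φ = r | []r. Evaluate φ at each world:
  w0 (successors {w2, w5, w7}): φ is true.
  w1 (successors {w1, w2, w5, w6, w7}): φ is true.
  w2 (successors {w2, w3, w6, w7, w9}): φ is true.
  w3 (successors {w4, w8, w9}): φ is false.
  w4 (successors {w0, w3, w8}): φ is true.
  w5 (successors {w1, w3, w5}): φ is true.
  w6 (successors {w1, w6}): φ is true.
  w7 (successors {w7}): φ is true.
  w8 (successors {w2, w3, w6, w9}): φ is true.
  w9 (successors {w1, w2, w5}): φ is true.
For instance, at w6:
  At w6: r is true, []r is true, so r | []r is true.
    At w6: []r requires r at every successor {w1, w6}.
      At w1: r is true.
      At w6: r is true.
    So []r is true at w6.
Satisfying worlds: {w0, w1, w2, w4, w5, w6, w7, w8, w9}

w0, w1, w2, w4, w5, w6, w7, w8, w9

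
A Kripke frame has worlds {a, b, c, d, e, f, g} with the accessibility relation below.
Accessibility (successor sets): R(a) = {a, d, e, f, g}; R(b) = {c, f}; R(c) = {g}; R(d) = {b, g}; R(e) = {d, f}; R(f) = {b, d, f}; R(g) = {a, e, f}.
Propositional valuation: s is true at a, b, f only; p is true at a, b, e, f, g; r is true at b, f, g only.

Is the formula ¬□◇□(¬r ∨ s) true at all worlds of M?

No

Let φ = ¬□◇□(¬r ∨ s). Evaluate φ at each world:
  a (successors {a, d, e, f, g}): φ is false.
  b (successors {c, f}): φ is false.
  c (successors {g}): φ is false.
  d (successors {b, g}): φ is false.
  e (successors {d, f}): φ is false.
  f (successors {b, d, f}): φ is false.
  g (successors {a, e, f}): φ is false.
Detail at a (counterexample):
  At a: □◇□(¬r ∨ s) is true, so ¬□◇□(¬r ∨ s) is false.
    At a: □◇□(¬r ∨ s) requires ◇□(¬r ∨ s) at every successor {a, d, e, f, g}.
      At a: ◇□(¬r ∨ s) is true.
      At d: ◇□(¬r ∨ s) is true.
      At e: ◇□(¬r ∨ s) is true.
      At f: ◇□(¬r ∨ s) is true.
      At g: ◇□(¬r ∨ s) is true.
    So □◇□(¬r ∨ s) is true at a.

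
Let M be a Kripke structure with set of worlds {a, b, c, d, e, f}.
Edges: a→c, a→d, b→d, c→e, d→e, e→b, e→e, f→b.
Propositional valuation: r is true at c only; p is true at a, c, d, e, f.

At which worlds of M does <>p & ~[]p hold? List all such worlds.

Let φ = <>p & ~[]p. Evaluate φ at each world:
  a (successors {c, d}): φ is false.
  b (successors {d}): φ is false.
  c (successors {e}): φ is false.
  d (successors {e}): φ is false.
  e (successors {b, e}): φ is true.
  f (successors {b}): φ is false.
For instance, at b:
  At b: <>p is true, ~[]p is false, so <>p & ~[]p is false.
    At b: <>p requires p at some successor in {d}.
      p holds at d, so <>p is true at b.
    At b: []p is true, so ~[]p is false.
      At b: []p requires p at every successor {d}.
        At d: p is true.
      So []p is true at b.
Satisfying worlds: {e}

e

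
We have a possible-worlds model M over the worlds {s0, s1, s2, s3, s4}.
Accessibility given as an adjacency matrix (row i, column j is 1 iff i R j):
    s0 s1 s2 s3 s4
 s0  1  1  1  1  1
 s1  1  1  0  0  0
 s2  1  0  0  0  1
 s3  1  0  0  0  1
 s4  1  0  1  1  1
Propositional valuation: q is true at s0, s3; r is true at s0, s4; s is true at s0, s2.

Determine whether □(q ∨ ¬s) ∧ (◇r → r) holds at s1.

No

Recall that □ψ holds at a world iff ψ holds at every accessible world, and ◇ψ holds iff ψ holds at some accessible world.
At s1: □(q ∨ ¬s) is true, ◇r → r is false, so □(q ∨ ¬s) ∧ (◇r → r) is false.
  At s1: □(q ∨ ¬s) requires q ∨ ¬s at every successor {s0, s1}.
    At s0: q ∨ ¬s is true.
    At s1: q ∨ ¬s is true.
  So □(q ∨ ¬s) is true at s1.
  At s1: ◇r is true, r is false, so ◇r → r is false.
    At s1: ◇r requires r at some successor in {s0, s1}.
      r holds at s0, so ◇r is true at s1.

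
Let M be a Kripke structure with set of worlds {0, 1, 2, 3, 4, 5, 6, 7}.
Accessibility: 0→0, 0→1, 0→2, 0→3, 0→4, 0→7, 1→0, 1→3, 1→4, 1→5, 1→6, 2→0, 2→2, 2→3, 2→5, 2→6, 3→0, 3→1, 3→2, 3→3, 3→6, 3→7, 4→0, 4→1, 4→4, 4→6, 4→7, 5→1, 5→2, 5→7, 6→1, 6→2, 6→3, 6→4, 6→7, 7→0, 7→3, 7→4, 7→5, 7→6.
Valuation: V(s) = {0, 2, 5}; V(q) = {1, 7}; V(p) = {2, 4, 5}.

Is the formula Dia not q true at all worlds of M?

Yes

Recall that Dia ψ holds at a world iff ψ holds at some accessible world.
Let φ = Dia not q. Evaluate φ at each world:
  0 (successors {0, 1, 2, 3, 4, 7}): φ is true.
  1 (successors {0, 3, 4, 5, 6}): φ is true.
  2 (successors {0, 2, 3, 5, 6}): φ is true.
  3 (successors {0, 1, 2, 3, 6, 7}): φ is true.
  4 (successors {0, 1, 4, 6, 7}): φ is true.
  5 (successors {1, 2, 7}): φ is true.
  6 (successors {1, 2, 3, 4, 7}): φ is true.
  7 (successors {0, 3, 4, 5, 6}): φ is true.
For instance, at 4:
  At 4: Dia not q requires not q at some successor in {0, 1, 4, 6, 7}.
    not q holds at 0, so Dia not q is true at 4.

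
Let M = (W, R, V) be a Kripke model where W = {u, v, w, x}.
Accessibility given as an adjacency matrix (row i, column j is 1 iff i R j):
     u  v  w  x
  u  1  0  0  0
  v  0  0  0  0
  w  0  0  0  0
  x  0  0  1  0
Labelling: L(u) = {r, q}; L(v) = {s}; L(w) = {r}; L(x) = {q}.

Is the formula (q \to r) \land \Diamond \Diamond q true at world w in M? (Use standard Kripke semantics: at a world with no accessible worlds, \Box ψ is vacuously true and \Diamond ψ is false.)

No

At w: q \to r is true, \Diamond \Diamond q is false, so (q \to r) \land \Diamond \Diamond q is false.
  At w: no accessible worlds, so \Diamond \Diamond q is false.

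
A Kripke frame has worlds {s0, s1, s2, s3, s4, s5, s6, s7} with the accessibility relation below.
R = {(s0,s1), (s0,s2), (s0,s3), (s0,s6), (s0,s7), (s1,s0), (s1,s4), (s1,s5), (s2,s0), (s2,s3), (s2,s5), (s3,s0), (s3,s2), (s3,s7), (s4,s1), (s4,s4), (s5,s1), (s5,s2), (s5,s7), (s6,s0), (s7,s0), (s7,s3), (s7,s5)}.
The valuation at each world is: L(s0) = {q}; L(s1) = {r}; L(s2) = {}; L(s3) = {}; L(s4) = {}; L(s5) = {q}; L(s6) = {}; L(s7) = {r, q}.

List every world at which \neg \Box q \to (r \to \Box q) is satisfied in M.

s0, s2, s3, s4, s5, s6

Let φ = \neg \Box q \to (r \to \Box q). Evaluate φ at each world:
  s0 (successors {s1, s2, s3, s6, s7}): φ is true.
  s1 (successors {s0, s4, s5}): φ is false.
  s2 (successors {s0, s3, s5}): φ is true.
  s3 (successors {s0, s2, s7}): φ is true.
  s4 (successors {s1, s4}): φ is true.
  s5 (successors {s1, s2, s7}): φ is true.
  s6 (successors {s0}): φ is true.
  s7 (successors {s0, s3, s5}): φ is false.
For instance, at s5:
  At s5: \neg \Box q is true, r \to \Box q is true, so \neg \Box q \to (r \to \Box q) is true.
    At s5: \Box q is false, so \neg \Box q is true.
      At s5: \Box q requires q at every successor {s1, s2, s7}.
        q fails at s1, so \Box q is false at s5.
    At s5: r is false, \Box q is false, so r \to \Box q is true.
      At s5: \Box q requires q at every successor {s1, s2, s7}.
        q fails at s1, so \Box q is false at s5.
Satisfying worlds: {s0, s2, s3, s4, s5, s6}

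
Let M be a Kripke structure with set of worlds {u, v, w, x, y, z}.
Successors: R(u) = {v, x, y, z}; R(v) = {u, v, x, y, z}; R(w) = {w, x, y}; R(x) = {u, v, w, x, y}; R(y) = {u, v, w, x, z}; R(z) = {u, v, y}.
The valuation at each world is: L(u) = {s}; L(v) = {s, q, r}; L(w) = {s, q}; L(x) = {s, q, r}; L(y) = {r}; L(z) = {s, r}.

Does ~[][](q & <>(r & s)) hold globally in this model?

Yes

Let φ = ~[][](q & <>(r & s)). Evaluate φ at each world:
  u (successors {v, x, y, z}): φ is true.
  v (successors {u, v, x, y, z}): φ is true.
  w (successors {w, x, y}): φ is true.
  x (successors {u, v, w, x, y}): φ is true.
  y (successors {u, v, w, x, z}): φ is true.
  z (successors {u, v, y}): φ is true.
For instance, at z:
  At z: [][](q & <>(r & s)) is false, so ~[][](q & <>(r & s)) is true.
    At z: [][](q & <>(r & s)) requires [](q & <>(r & s)) at every successor {u, v, y}.
      [](q & <>(r & s)) fails at u, so [][](q & <>(r & s)) is false at z.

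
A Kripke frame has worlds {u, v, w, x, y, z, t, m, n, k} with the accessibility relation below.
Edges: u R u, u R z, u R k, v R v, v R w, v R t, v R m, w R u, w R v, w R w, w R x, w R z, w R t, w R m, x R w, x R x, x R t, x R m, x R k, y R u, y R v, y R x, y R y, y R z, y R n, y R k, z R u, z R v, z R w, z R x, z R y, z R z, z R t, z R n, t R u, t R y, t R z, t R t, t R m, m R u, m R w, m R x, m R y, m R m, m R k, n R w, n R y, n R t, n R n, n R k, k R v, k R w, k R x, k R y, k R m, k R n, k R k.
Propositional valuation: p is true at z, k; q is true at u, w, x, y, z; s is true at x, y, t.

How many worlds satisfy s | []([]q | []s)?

3

Recall that []ψ holds at a world iff ψ holds at every accessible world, and <>ψ holds iff ψ holds at some accessible world.
Let φ = s | []([]q | []s). Evaluate φ at each world:
  u (successors {u, z, k}): φ is false.
  v (successors {v, w, t, m}): φ is false.
  w (successors {u, v, w, x, z, t, m}): φ is false.
  x (successors {w, x, t, m, k}): φ is true.
  y (successors {u, v, x, y, z, n, k}): φ is true.
  z (successors {u, v, w, x, y, z, t, n}): φ is false.
  t (successors {u, y, z, t, m}): φ is true.
  m (successors {u, w, x, y, m, k}): φ is false.
  n (successors {w, y, t, n, k}): φ is false.
  k (successors {v, w, x, y, m, n, k}): φ is false.
For instance, at t:
  At t: s is true, []([]q | []s) is false, so s | []([]q | []s) is true.
    At t: []([]q | []s) requires []q | []s at every successor {u, y, z, t, m}.
      []q | []s fails at u, so []([]q | []s) is false at t.
Satisfying worlds: {x, y, t}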